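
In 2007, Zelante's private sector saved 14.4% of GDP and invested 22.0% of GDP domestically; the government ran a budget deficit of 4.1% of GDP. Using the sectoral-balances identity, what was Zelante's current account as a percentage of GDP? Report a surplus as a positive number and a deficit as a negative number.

-11.7

By the sectoral-balances identity, CA = (S_private - I) + (T - G).
Private balance = 14.4 - 22.0 = -7.6
Government balance (T - G) = -4.1
CA = -7.6 + (-4.1) = -11.7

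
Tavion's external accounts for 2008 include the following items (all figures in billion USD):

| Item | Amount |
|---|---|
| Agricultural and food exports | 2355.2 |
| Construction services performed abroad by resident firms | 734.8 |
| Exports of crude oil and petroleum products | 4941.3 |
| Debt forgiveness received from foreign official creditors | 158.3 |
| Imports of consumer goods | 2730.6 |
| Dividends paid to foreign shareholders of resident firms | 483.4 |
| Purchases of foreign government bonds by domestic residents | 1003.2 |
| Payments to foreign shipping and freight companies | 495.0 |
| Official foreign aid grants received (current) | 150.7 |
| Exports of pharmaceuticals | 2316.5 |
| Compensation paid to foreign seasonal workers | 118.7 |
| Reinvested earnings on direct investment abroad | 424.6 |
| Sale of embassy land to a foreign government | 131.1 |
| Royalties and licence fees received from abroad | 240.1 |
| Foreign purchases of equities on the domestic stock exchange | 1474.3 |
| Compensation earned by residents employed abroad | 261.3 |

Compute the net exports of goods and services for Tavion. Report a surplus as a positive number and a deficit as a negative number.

Goods: 2355.2 + 4941.3 + 2316.5 - 2730.6 = 6882.4
Services: 734.8 + 240.1 - 495.0 = 479.9
Trade balance = 6882.4 + 479.9 = 7362.3
(Excluded from the trade balance — capital account: debt forgiveness received from foreign official creditors 158.3, sale of embassy land to a foreign government 131.1; primary income: dividends paid to foreign shareholders of resident firms 483.4, compensation paid to foreign seasonal workers 118.7, reinvested earnings on direct investment abroad 424.6, compensation earned by residents employed abroad 261.3; financial account: purchases of foreign government bonds by domestic residents 1003.2, foreign purchases of equities on the domestic stock exchange 1474.3; secondary income: official foreign aid grants received (current) 150.7.)

7362.3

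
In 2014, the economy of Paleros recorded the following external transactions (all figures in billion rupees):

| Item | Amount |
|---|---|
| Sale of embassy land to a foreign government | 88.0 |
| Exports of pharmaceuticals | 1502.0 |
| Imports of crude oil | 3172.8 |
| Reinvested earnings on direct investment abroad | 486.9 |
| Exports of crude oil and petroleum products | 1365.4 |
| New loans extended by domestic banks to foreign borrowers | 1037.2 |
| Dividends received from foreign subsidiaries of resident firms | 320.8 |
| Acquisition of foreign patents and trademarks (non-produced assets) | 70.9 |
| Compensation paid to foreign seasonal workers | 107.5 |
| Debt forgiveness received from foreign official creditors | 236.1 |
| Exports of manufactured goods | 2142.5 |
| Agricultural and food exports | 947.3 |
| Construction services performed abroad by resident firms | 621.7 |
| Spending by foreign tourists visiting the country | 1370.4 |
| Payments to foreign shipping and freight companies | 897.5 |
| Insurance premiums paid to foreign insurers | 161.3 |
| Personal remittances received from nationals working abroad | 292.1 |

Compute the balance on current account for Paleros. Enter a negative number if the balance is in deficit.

Goods: -3172.8 + 1502.0 + 947.3 + 1365.4 + 2142.5 = 2784.4
Services: 621.7 + 1370.4 - 897.5 - 161.3 = 933.3
Primary income: -107.5 + 486.9 + 320.8 = 700.2
Secondary income: 292.1
Current account = 2784.4 + 933.3 + 700.2 + 292.1 = 4710.0
(Excluded from the current account — capital account: sale of embassy land to a foreign government 88.0, acquisition of foreign patents and trademarks (non-produced assets) 70.9, debt forgiveness received from foreign official creditors 236.1; financial account: new loans extended by domestic banks to foreign borrowers 1037.2.)

4710.0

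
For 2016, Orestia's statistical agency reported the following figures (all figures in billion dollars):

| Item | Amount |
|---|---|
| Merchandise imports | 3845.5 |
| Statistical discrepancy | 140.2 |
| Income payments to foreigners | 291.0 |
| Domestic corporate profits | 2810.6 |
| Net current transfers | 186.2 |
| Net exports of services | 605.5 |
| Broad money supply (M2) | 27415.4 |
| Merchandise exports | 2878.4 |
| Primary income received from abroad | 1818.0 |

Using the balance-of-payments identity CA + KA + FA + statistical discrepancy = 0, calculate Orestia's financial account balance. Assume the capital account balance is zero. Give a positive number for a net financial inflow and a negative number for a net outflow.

-1491.8

Goods balance = 2878.4 - 3845.5 = -967.1
Services balance = 605.5
Trade balance (goods + services) = -967.1 + 605.5 = -361.6
Net primary income = 1818.0 - 291.0 = 1527.0
Net secondary income = 186.2
Current account = -361.6 + 1527.0 + 186.2 = 1351.6
Financial account = -(1351.6 + 140.2) = -1491.8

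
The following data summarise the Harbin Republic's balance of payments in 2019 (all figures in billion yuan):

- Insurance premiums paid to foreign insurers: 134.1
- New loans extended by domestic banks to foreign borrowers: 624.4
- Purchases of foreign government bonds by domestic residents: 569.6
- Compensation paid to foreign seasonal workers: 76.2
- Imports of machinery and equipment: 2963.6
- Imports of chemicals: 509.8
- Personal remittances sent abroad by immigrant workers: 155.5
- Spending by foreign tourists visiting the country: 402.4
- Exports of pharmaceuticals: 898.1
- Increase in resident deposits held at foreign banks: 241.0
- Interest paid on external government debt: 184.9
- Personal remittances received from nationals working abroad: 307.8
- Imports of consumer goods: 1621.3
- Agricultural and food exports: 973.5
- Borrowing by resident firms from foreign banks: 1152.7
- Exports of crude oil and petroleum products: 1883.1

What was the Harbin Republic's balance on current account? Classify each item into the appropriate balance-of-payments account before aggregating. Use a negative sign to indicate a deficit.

Goods: 1883.1 - 509.8 + 898.1 - 1621.3 - 2963.6 + 973.5 = -1340.0
Services: -134.1 + 402.4 = 268.3
Primary income: -184.9 - 76.2 = -261.1
Secondary income: 307.8 - 155.5 = 152.3
Current account = (-1340.0) + 268.3 + (-261.1) + 152.3 = -1180.5
(Excluded from the current account — financial account: new loans extended by domestic banks to foreign borrowers 624.4, purchases of foreign government bonds by domestic residents 569.6, increase in resident deposits held at foreign banks 241.0, borrowing by resident firms from foreign banks 1152.7.)

-1180.5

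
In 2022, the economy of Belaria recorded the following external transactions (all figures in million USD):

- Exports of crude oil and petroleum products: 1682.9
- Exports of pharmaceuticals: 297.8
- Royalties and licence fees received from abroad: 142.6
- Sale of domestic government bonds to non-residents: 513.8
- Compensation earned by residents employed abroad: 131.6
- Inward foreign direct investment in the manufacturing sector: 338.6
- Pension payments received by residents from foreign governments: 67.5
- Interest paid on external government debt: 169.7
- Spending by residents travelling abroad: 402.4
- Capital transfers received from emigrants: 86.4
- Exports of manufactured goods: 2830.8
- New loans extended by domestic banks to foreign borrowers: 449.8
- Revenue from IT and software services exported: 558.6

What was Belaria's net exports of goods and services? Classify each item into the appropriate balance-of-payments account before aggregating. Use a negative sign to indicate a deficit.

Goods: 2830.8 + 1682.9 + 297.8 = 4811.5
Services: -402.4 + 142.6 + 558.6 = 298.8
Trade balance = 4811.5 + 298.8 = 5110.3
(Excluded from the trade balance — financial account: sale of domestic government bonds to non-residents 513.8, inward foreign direct investment in the manufacturing sector 338.6, new loans extended by domestic banks to foreign borrowers 449.8; primary income: compensation earned by residents employed abroad 131.6, interest paid on external government debt 169.7; secondary income: pension payments received by residents from foreign governments 67.5; capital account: capital transfers received from emigrants 86.4.)

5110.3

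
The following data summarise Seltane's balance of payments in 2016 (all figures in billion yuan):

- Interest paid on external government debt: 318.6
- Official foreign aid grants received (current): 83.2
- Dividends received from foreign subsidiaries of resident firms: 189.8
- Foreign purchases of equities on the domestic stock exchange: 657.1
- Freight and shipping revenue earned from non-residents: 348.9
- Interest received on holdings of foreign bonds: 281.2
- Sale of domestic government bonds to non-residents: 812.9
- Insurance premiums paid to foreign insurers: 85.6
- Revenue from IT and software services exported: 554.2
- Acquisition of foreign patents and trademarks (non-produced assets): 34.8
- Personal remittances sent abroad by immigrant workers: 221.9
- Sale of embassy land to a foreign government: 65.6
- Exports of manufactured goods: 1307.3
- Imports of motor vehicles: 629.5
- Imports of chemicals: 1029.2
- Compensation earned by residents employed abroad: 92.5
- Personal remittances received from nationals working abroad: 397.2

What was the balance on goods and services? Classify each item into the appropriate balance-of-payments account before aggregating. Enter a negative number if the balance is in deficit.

Goods: 1307.3 - 629.5 - 1029.2 = -351.4
Services: -85.6 + 348.9 + 554.2 = 817.5
Trade balance = -351.4 + 817.5 = 466.1
(Excluded from the trade balance — primary income: interest paid on external government debt 318.6, dividends received from foreign subsidiaries of resident firms 189.8, interest received on holdings of foreign bonds 281.2, compensation earned by residents employed abroad 92.5; secondary income: official foreign aid grants received (current) 83.2, personal remittances sent abroad by immigrant workers 221.9, personal remittances received from nationals working abroad 397.2; financial account: foreign purchases of equities on the domestic stock exchange 657.1, sale of domestic government bonds to non-residents 812.9; capital account: acquisition of foreign patents and trademarks (non-produced assets) 34.8, sale of embassy land to a foreign government 65.6.)

466.1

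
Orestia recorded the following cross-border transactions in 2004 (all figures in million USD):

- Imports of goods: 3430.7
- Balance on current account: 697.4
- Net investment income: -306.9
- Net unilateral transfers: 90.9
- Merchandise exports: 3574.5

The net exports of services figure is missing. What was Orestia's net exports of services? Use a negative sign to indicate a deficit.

769.6

Current account = goods balance + services balance + net primary income + net secondary income
Sum of the known components = -72.2
Net exports of services = CA - (known components) = 697.4 - (-72.2) = 769.6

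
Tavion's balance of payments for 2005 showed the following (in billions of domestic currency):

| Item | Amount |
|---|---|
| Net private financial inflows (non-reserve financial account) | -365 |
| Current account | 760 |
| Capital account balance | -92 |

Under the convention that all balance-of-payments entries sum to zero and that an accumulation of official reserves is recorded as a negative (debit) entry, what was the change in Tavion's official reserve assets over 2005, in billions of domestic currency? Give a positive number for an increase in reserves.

303

Official reserve transactions balance = -(760 + (-92) + (-365)) = -303
An accumulation of reserves is recorded as a debit (negative entry), so the change in the stock of reserves is the negative of that balance.
Change in official reserves = -(-303) = 303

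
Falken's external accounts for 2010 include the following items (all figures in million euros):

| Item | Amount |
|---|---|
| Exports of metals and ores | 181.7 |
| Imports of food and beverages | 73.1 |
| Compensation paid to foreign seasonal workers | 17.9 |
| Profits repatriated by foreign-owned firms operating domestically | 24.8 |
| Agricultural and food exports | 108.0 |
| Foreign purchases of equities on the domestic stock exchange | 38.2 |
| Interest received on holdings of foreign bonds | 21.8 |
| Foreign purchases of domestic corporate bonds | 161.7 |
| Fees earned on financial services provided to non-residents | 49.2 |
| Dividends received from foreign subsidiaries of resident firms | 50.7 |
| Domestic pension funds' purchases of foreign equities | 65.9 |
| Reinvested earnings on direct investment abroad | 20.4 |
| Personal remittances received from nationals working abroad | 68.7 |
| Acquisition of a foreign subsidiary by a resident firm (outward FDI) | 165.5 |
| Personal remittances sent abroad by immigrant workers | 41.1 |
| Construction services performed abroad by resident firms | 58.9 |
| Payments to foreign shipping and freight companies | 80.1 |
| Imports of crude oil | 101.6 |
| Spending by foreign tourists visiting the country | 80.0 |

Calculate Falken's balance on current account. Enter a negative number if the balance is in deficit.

Goods: -101.6 - 73.1 + 181.7 + 108.0 = 115.0
Services: 58.9 - 80.1 + 80.0 + 49.2 = 108.0
Primary income: -24.8 + 21.8 + 50.7 + 20.4 - 17.9 = 50.2
Secondary income: 68.7 - 41.1 = 27.6
Current account = 115.0 + 108.0 + 50.2 + 27.6 = 300.8
(Excluded from the current account — financial account: foreign purchases of equities on the domestic stock exchange 38.2, foreign purchases of domestic corporate bonds 161.7, domestic pension funds' purchases of foreign equities 65.9, acquisition of a foreign subsidiary by a resident firm (outward FDI) 165.5.)

300.8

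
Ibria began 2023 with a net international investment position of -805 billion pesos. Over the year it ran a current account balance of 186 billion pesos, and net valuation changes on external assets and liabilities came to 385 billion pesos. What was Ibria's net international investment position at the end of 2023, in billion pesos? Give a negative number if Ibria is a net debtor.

Change in NIIP = current account + net valuation change = 186 + 385 = 571
End-of-year NIIP = -805 + 571 = -234

-234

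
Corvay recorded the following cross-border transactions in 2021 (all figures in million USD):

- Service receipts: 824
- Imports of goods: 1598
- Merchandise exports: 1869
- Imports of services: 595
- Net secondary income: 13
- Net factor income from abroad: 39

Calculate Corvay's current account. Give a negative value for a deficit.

Goods balance = 1869 - 1598 = 271
Services balance = 824 - 595 = 229
Trade balance (goods + services) = 271 + 229 = 500
Net primary income = 39
Net secondary income = 13
Current account = 500 + 39 + 13 = 552

552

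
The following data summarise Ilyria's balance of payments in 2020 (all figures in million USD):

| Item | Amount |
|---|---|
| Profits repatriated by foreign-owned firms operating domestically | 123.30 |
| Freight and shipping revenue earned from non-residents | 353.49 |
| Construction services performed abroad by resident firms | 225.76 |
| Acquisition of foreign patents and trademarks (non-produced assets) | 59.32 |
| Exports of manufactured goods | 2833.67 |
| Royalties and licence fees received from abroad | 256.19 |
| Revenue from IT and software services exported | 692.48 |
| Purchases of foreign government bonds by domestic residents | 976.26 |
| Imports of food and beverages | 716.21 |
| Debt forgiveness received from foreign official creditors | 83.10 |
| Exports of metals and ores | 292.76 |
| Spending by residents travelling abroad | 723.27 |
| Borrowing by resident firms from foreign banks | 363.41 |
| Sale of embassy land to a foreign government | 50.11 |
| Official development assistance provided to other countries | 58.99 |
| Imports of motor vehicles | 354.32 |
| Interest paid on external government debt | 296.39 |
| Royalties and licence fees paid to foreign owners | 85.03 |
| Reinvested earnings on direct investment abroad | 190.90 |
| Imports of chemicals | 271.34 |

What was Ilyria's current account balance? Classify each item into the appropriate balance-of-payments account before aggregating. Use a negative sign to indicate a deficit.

Goods: 2833.67 + 292.76 - 271.34 - 716.21 - 354.32 = 1784.56
Services: 692.48 - 723.27 + 256.19 + 353.49 - 85.03 + 225.76 = 719.62
Primary income: -123.30 + 190.90 - 296.39 = -228.79
Secondary income: -58.99
Current account = 1784.56 + 719.62 + (-228.79) + (-58.99) = 2216.40
(Excluded from the current account — capital account: acquisition of foreign patents and trademarks (non-produced assets) 59.32, debt forgiveness received from foreign official creditors 83.10, sale of embassy land to a foreign government 50.11; financial account: purchases of foreign government bonds by domestic residents 976.26, borrowing by resident firms from foreign banks 363.41.)

2216.40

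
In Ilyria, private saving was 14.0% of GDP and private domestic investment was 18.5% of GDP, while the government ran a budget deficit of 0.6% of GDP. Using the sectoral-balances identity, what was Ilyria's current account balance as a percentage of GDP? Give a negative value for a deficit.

-5.1

By the sectoral-balances identity, CA = (S_private - I) + (T - G).
Private balance = 14.0 - 18.5 = -4.5
Government balance (T - G) = -0.6
CA = -4.5 + (-0.6) = -5.1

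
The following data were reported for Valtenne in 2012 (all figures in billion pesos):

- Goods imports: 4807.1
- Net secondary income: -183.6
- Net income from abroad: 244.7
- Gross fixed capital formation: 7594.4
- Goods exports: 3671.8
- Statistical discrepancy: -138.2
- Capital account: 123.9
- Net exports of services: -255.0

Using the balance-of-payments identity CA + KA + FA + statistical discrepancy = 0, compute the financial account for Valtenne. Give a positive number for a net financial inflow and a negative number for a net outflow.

Goods balance = 3671.8 - 4807.1 = -1135.3
Services balance = -255.0
Trade balance (goods + services) = -1135.3 + (-255.0) = -1390.3
Net primary income = 244.7
Net secondary income = -183.6
Current account = -1390.3 + 244.7 + (-183.6) = -1329.2
Financial account = -(-1329.2 + 123.9 + (-138.2)) = 1343.5

1343.5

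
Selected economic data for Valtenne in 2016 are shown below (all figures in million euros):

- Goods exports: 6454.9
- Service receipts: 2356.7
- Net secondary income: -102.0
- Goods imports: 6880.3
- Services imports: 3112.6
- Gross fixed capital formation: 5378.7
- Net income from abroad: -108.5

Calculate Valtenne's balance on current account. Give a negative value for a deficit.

Goods balance = 6454.9 - 6880.3 = -425.4
Services balance = 2356.7 - 3112.6 = -755.9
Trade balance (goods + services) = -425.4 + (-755.9) = -1181.3
Net primary income = -108.5
Net secondary income = -102.0
Current account = -1181.3 + (-108.5) + (-102.0) = -1391.8

-1391.8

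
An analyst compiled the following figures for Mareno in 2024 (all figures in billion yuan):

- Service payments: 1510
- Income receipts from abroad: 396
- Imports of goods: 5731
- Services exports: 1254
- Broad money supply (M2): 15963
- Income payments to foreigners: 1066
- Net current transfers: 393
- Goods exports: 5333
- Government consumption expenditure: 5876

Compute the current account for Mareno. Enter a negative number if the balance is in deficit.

Goods balance = 5333 - 5731 = -398
Services balance = 1254 - 1510 = -256
Trade balance (goods + services) = -398 + (-256) = -654
Net primary income = 396 - 1066 = -670
Net secondary income = 393
Current account = -654 + (-670) + 393 = -931

-931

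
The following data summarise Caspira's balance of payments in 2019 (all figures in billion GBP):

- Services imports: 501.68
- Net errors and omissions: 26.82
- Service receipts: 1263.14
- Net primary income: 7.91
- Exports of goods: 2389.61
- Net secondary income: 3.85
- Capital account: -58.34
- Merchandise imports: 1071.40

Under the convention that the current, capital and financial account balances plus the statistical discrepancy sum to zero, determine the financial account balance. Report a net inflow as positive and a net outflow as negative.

-2059.91

Goods balance = 2389.61 - 1071.40 = 1318.21
Services balance = 1263.14 - 501.68 = 761.46
Trade balance (goods + services) = 1318.21 + 761.46 = 2079.67
Net primary income = 7.91
Net secondary income = 3.85
Current account = 2079.67 + 7.91 + 3.85 = 2091.43
Financial account = -(2091.43 + (-58.34) + 26.82) = -2059.91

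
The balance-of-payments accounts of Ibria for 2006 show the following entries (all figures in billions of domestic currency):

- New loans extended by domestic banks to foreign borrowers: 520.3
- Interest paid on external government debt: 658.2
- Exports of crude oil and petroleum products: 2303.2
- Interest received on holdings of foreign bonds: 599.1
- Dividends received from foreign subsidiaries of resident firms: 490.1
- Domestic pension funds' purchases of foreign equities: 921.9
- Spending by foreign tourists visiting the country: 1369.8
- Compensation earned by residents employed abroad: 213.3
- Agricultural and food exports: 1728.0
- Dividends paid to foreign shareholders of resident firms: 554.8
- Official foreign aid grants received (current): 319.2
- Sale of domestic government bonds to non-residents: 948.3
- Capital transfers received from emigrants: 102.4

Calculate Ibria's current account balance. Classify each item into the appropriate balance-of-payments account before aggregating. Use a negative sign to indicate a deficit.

Goods: 1728.0 + 2303.2 = 4031.2
Services: 1369.8
Primary income: 213.3 - 554.8 - 658.2 + 599.1 + 490.1 = 89.5
Secondary income: 319.2
Current account = 4031.2 + 1369.8 + 89.5 + 319.2 = 5809.7
(Excluded from the current account — financial account: new loans extended by domestic banks to foreign borrowers 520.3, domestic pension funds' purchases of foreign equities 921.9, sale of domestic government bonds to non-residents 948.3; capital account: capital transfers received from emigrants 102.4.)

5809.7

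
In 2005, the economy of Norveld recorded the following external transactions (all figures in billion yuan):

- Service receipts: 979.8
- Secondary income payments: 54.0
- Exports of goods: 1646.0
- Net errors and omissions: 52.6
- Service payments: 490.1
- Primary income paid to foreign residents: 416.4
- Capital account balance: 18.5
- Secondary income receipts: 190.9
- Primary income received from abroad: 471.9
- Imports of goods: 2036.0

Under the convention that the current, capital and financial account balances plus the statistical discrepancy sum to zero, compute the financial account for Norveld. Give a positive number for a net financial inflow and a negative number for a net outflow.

Goods balance = 1646.0 - 2036.0 = -390.0
Services balance = 979.8 - 490.1 = 489.7
Trade balance (goods + services) = -390.0 + 489.7 = 99.7
Net primary income = 471.9 - 416.4 = 55.5
Net secondary income = 190.9 - 54.0 = 136.9
Current account = 99.7 + 55.5 + 136.9 = 292.1
Financial account = -(292.1 + 18.5 + 52.6) = -363.2

-363.2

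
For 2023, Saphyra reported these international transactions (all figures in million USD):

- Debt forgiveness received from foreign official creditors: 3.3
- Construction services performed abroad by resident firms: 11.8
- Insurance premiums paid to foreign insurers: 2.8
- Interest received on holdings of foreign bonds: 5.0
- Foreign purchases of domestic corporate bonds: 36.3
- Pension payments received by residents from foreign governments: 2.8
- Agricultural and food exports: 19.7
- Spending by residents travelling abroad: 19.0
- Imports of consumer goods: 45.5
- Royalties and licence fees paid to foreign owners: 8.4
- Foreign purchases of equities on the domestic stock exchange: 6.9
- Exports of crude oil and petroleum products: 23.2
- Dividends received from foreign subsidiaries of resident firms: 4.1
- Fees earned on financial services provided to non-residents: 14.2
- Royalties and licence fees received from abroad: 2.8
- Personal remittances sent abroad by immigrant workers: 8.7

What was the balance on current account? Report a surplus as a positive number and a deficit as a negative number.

Goods: 19.7 + 23.2 - 45.5 = -2.6
Services: 14.2 + 2.8 - 19.0 - 2.8 + 11.8 - 8.4 = -1.4
Primary income: 5.0 + 4.1 = 9.1
Secondary income: -8.7 + 2.8 = -5.9
Current account = (-2.6) + (-1.4) + 9.1 + (-5.9) = -0.8
(Excluded from the current account — capital account: debt forgiveness received from foreign official creditors 3.3; financial account: foreign purchases of domestic corporate bonds 36.3, foreign purchases of equities on the domestic stock exchange 6.9.)

-0.8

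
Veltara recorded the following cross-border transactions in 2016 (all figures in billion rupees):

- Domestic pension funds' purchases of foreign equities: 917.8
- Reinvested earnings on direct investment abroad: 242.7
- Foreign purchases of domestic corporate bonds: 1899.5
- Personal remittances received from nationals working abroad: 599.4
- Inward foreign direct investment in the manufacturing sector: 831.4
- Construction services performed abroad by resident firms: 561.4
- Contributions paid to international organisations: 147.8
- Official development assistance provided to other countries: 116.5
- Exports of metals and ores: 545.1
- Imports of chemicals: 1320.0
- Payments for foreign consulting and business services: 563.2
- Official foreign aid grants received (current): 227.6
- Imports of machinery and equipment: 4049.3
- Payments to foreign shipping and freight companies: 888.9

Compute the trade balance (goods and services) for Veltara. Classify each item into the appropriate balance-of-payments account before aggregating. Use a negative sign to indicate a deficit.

Goods: 545.1 - 1320.0 - 4049.3 = -4824.2
Services: 561.4 - 888.9 - 563.2 = -890.7
Trade balance = -4824.2 + (-890.7) = -5714.9
(Excluded from the trade balance — financial account: domestic pension funds' purchases of foreign equities 917.8, foreign purchases of domestic corporate bonds 1899.5, inward foreign direct investment in the manufacturing sector 831.4; primary income: reinvested earnings on direct investment abroad 242.7; secondary income: personal remittances received from nationals working abroad 599.4, contributions paid to international organisations 147.8, official development assistance provided to other countries 116.5, official foreign aid grants received (current) 227.6.)

-5714.9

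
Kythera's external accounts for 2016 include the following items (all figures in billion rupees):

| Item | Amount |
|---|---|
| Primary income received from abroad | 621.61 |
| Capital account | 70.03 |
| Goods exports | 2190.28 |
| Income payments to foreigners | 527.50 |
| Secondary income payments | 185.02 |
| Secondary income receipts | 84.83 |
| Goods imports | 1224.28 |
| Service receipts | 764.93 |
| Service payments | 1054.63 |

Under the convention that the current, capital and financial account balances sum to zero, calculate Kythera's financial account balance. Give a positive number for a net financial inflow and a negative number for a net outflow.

Goods balance = 2190.28 - 1224.28 = 966.00
Services balance = 764.93 - 1054.63 = -289.70
Trade balance (goods + services) = 966.00 + (-289.70) = 676.30
Net primary income = 621.61 - 527.50 = 94.11
Net secondary income = 84.83 - 185.02 = -100.19
Current account = 676.30 + 94.11 + (-100.19) = 670.22
Financial account = -(670.22 + 70.03) = -740.25

-740.25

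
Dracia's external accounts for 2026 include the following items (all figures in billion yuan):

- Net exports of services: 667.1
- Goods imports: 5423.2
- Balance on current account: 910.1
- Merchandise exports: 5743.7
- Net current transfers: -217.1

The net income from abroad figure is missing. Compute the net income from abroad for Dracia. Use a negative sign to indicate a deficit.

Current account = goods balance + services balance + net primary income + net secondary income
Sum of the known components = 770.5
Net income from abroad = CA - (known components) = 910.1 - 770.5 = 139.6

139.6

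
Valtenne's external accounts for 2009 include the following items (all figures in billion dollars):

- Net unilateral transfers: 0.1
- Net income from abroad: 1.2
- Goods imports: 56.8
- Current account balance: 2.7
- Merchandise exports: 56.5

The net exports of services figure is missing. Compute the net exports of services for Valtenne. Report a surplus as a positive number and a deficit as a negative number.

1.7

Current account = goods balance + services balance + net primary income + net secondary income
Sum of the known components = 1.0
Net exports of services = CA - (known components) = 2.7 - 1.0 = 1.7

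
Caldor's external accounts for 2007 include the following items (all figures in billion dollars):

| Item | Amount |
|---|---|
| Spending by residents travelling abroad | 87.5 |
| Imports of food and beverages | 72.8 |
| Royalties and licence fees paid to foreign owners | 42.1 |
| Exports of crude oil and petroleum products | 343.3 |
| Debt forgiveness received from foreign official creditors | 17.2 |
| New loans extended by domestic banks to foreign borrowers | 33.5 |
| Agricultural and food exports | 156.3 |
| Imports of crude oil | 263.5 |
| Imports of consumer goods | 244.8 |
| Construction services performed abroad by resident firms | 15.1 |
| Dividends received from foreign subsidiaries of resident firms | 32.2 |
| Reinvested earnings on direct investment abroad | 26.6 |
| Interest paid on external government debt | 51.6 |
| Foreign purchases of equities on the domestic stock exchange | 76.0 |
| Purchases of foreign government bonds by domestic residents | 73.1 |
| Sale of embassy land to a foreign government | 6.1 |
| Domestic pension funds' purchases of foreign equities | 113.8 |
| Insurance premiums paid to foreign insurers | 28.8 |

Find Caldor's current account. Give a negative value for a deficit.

-217.6

Goods: -72.8 + 343.3 + 156.3 - 263.5 - 244.8 = -81.5
Services: 15.1 - 87.5 - 42.1 - 28.8 = -143.3
Primary income: -51.6 + 32.2 + 26.6 = 7.2
Current account = (-81.5) + (-143.3) + 7.2 = -217.6
(Excluded from the current account — capital account: debt forgiveness received from foreign official creditors 17.2, sale of embassy land to a foreign government 6.1; financial account: new loans extended by domestic banks to foreign borrowers 33.5, foreign purchases of equities on the domestic stock exchange 76.0, purchases of foreign government bonds by domestic residents 73.1, domestic pension funds' purchases of foreign equities 113.8.)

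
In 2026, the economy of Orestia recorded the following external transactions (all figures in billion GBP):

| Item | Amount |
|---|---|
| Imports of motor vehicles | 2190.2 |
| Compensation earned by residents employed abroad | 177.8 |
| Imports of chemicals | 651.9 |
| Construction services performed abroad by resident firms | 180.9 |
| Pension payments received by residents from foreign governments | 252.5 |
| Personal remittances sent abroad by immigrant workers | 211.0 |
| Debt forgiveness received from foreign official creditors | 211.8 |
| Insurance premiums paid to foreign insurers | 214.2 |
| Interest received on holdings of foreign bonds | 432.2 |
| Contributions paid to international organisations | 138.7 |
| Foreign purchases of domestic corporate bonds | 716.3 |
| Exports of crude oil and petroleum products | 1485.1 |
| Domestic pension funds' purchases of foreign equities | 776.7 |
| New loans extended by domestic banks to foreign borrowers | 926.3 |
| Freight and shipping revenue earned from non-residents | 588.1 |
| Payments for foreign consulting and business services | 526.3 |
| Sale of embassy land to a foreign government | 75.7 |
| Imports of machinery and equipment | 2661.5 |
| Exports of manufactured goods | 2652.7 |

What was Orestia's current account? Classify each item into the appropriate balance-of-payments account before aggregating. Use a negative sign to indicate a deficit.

Goods: 1485.1 - 651.9 - 2661.5 - 2190.2 + 2652.7 = -1365.8
Services: -214.2 + 588.1 + 180.9 - 526.3 = 28.5
Primary income: 177.8 + 432.2 = 610.0
Secondary income: -211.0 + 252.5 - 138.7 = -97.2
Current account = (-1365.8) + 28.5 + 610.0 + (-97.2) = -824.5
(Excluded from the current account — capital account: debt forgiveness received from foreign official creditors 211.8, sale of embassy land to a foreign government 75.7; financial account: foreign purchases of domestic corporate bonds 716.3, domestic pension funds' purchases of foreign equities 776.7, new loans extended by domestic banks to foreign borrowers 926.3.)

-824.5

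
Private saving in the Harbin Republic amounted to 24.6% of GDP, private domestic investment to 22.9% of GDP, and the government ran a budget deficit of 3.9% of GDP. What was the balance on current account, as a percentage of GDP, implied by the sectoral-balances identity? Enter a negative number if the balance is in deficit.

By the sectoral-balances identity, CA = (S_private - I) + (T - G).
Private balance = 24.6 - 22.9 = 1.7
Government balance (T - G) = -3.9
CA = 1.7 + (-3.9) = -2.2

-2.2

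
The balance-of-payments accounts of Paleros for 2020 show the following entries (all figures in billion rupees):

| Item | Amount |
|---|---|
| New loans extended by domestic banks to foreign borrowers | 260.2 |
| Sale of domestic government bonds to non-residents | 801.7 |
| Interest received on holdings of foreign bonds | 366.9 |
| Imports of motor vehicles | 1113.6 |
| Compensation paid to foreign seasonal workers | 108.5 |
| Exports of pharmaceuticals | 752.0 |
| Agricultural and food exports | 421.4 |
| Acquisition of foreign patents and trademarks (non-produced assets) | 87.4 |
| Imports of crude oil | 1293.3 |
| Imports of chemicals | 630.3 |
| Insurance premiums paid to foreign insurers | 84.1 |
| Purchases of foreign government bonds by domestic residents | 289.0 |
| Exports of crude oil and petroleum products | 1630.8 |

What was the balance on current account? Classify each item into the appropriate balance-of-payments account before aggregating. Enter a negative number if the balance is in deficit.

Goods: -630.3 + 752.0 + 421.4 - 1293.3 - 1113.6 + 1630.8 = -233.0
Services: -84.1
Primary income: -108.5 + 366.9 = 258.4
Current account = (-233.0) + (-84.1) + 258.4 = -58.7
(Excluded from the current account — financial account: new loans extended by domestic banks to foreign borrowers 260.2, sale of domestic government bonds to non-residents 801.7, purchases of foreign government bonds by domestic residents 289.0; capital account: acquisition of foreign patents and trademarks (non-produced assets) 87.4.)

-58.7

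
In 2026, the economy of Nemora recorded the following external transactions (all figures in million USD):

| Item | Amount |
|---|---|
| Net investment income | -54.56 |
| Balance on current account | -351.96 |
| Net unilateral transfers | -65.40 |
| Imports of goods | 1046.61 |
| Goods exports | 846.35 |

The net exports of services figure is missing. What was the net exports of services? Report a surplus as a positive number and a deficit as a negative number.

Current account = goods balance + services balance + net primary income + net secondary income
Sum of the known components = -320.22
Net exports of services = CA - (known components) = -351.96 - (-320.22) = -31.74

-31.74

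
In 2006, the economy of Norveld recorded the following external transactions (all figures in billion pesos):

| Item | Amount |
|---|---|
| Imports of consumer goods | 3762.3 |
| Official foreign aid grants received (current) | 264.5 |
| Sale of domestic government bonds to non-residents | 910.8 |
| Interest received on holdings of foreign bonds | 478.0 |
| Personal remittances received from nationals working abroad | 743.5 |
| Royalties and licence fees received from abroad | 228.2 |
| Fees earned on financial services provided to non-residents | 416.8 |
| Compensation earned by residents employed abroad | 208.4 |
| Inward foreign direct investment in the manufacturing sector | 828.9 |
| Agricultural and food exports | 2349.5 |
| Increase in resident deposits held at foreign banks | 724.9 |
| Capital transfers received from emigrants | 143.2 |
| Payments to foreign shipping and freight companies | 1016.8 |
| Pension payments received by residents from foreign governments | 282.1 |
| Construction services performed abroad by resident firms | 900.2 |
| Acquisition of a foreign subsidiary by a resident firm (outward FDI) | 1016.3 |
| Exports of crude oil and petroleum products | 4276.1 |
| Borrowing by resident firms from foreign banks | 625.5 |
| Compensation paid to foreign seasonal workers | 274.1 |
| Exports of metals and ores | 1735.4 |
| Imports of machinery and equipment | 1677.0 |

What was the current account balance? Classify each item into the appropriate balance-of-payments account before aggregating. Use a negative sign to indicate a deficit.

Goods: -3762.3 + 1735.4 - 1677.0 + 2349.5 + 4276.1 = 2921.7
Services: -1016.8 + 416.8 + 900.2 + 228.2 = 528.4
Primary income: 478.0 - 274.1 + 208.4 = 412.3
Secondary income: 282.1 + 264.5 + 743.5 = 1290.1
Current account = 2921.7 + 528.4 + 412.3 + 1290.1 = 5152.5
(Excluded from the current account — financial account: sale of domestic government bonds to non-residents 910.8, inward foreign direct investment in the manufacturing sector 828.9, increase in resident deposits held at foreign banks 724.9, acquisition of a foreign subsidiary by a resident firm (outward FDI) 1016.3, borrowing by resident firms from foreign banks 625.5; capital account: capital transfers received from emigrants 143.2.)

5152.5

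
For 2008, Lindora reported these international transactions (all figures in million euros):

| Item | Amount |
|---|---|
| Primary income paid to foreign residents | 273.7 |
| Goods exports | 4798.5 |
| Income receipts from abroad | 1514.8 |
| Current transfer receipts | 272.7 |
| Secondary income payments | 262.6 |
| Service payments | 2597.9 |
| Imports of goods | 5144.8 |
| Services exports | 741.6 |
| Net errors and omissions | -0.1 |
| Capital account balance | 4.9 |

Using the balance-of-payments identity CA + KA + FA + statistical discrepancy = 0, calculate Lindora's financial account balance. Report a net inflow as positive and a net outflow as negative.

946.6

Goods balance = 4798.5 - 5144.8 = -346.3
Services balance = 741.6 - 2597.9 = -1856.3
Trade balance (goods + services) = -346.3 + (-1856.3) = -2202.6
Net primary income = 1514.8 - 273.7 = 1241.1
Net secondary income = 272.7 - 262.6 = 10.1
Current account = -2202.6 + 1241.1 + 10.1 = -951.4
Financial account = -(-951.4 + 4.9 + (-0.1)) = 946.6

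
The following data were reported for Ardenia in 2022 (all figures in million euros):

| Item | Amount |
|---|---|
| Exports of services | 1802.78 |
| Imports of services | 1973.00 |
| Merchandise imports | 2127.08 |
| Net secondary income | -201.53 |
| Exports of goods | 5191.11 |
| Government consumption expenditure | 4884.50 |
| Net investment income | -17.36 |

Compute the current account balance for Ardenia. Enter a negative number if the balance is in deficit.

2674.92

Goods balance = 5191.11 - 2127.08 = 3064.03
Services balance = 1802.78 - 1973.00 = -170.22
Trade balance (goods + services) = 3064.03 + (-170.22) = 2893.81
Net primary income = -17.36
Net secondary income = -201.53
Current account = 2893.81 + (-17.36) + (-201.53) = 2674.92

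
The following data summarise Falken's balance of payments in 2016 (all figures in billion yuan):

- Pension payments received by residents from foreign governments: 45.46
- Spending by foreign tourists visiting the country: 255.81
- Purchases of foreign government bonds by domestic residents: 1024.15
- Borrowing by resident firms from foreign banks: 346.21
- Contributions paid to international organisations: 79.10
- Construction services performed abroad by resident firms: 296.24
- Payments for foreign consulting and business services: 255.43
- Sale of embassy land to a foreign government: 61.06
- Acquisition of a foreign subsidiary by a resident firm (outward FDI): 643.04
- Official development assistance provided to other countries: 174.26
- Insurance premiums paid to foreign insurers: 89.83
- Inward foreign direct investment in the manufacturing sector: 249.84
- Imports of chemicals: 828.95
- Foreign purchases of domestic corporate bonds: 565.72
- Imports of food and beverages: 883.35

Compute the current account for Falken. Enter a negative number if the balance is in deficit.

-1713.41

Goods: -828.95 - 883.35 = -1712.30
Services: 296.24 - 89.83 - 255.43 + 255.81 = 206.79
Secondary income: -79.10 - 174.26 + 45.46 = -207.90
Current account = (-1712.30) + 206.79 + (-207.90) = -1713.41
(Excluded from the current account — financial account: purchases of foreign government bonds by domestic residents 1024.15, borrowing by resident firms from foreign banks 346.21, acquisition of a foreign subsidiary by a resident firm (outward FDI) 643.04, inward foreign direct investment in the manufacturing sector 249.84, foreign purchases of domestic corporate bonds 565.72; capital account: sale of embassy land to a foreign government 61.06.)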